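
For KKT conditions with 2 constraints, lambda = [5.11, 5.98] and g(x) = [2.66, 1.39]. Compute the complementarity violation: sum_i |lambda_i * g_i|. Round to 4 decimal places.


KKT complementary slackness check:
lambda_1 * g_1 = 5.11 * 2.66 = 13.5926
lambda_2 * g_2 = 5.98 * 1.39 = 8.3122
Total violation = 13.5926 + 8.3122 = 21.9048


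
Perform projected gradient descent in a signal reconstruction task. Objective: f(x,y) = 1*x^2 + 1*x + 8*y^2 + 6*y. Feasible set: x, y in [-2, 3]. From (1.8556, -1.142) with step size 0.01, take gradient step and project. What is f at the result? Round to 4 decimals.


Step 1: Compute gradient at (1.8556, -1.142).
grad_x = 2*1*1.8556 + 1 = 4.7112
grad_y = 2*8*-1.142 + 6 = -12.272
Step 2: Gradient step.
x_raw = 1.8556 - 0.01*4.7112 = 1.8085
y_raw = -1.142 - 0.01*-12.272 = -1.0193
Step 3: Project onto [-2, 3].
x_proj = clip(1.8085) = 1.8085
y_proj = clip(-1.0193) = -1.0193
Step 4: Evaluate f.
f(1.8085, -1.0193) = 7.2749


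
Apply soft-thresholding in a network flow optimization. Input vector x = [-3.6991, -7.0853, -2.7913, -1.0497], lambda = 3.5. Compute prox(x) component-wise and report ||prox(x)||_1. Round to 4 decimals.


Soft-thresholding with lambda = 3.5:
prox(-3.6991) = sign(-3.6991)*max(|-3.6991| - 3.5, 0) = -0.1991
prox(-7.0853) = sign(-7.0853)*max(|-7.0853| - 3.5, 0) = -3.5853
prox(-2.7913) = sign(-2.7913)*max(|-2.7913| - 3.5, 0) = 0.0
prox(-1.0497) = sign(-1.0497)*max(|-1.0497| - 3.5, 0) = 0.0
prox(x) = [-0.1991, -3.5853, 0.0, 0.0]
||prox(x)||_1 = 0.1991 + 3.5853 + 0.0 + 0.0 = 3.7844


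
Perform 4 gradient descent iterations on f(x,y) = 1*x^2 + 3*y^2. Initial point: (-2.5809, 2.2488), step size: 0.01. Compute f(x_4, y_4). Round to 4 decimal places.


Gradient descent on f(x,y) = 1*x^2 + 3*y^2.
Starting point: (-2.5809, 2.2488), alpha = 0.01
Step 1: grad_x = 2*1*-2.5809 = -5.1618, grad_y = 2*3*2.2488 = 13.4928
  x_1 = -2.5809 - 0.01*-5.1618 = -2.5293
  y_1 = 2.2488 - 0.01*13.4928 = 2.1139
Step 2: grad_x = 2*1*-2.5293 = -5.0586, grad_y = 2*3*2.1139 = 12.6832
  x_2 = -2.5293 - 0.01*-5.0586 = -2.4787
  y_2 = 2.1139 - 0.01*12.6832 = 1.987
Step 3: grad_x = 2*1*-2.4787 = -4.9574, grad_y = 2*3*1.987 = 11.9222
  x_3 = -2.4787 - 0.01*-4.9574 = -2.4291
  y_3 = 1.987 - 0.01*11.9222 = 1.8678
Step 4: grad_x = 2*1*-2.4291 = -4.8582, grad_y = 2*3*1.8678 = 11.2069
  x_4 = -2.4291 - 0.01*-4.8582 = -2.3805
  y_4 = 1.8678 - 0.01*11.2069 = 1.7557
f(-2.3805, 1.7557) = 1*(-2.3805)^2 + 3*1.7557^2 = 14.9149


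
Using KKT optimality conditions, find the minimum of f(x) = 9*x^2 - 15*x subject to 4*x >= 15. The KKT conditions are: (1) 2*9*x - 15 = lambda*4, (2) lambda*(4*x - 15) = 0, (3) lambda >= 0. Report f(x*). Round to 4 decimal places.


Step 1: Try lambda = 0 (constraint inactive).
x_unc = 15/(2*9) = 0.8333
Check: 4*0.8333 = 3.3332 < 15 -- violated!
Step 2: Constraint must be active: 4*x = 15
x* = 15/4 = 3.75
lambda = (2*9*3.75 - 15)/4 = 13.125
Step 3: Compute optimal value.
f(x*) = 9*3.75^2 - 15*3.75 = 70.3125


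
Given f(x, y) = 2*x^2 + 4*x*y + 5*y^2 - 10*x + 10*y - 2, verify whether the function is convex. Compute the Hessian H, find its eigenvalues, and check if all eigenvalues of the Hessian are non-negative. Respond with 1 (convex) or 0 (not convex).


The Hessian of f(x,y) = 2*x^2 + 4*x*y + 5*y^2 - 10*x + 10*y - 2 is:
H = [[4, 4], [4, 10]]
Trace = 4 + 10 = 14
Determinant = 4*10 - (4)^2 = 24
Discriminant = (14)^2 - 4*24 = 100.0
Eigenvalues: lambda_1 = 2.0, lambda_2 = 12.0
The function is convex.

1


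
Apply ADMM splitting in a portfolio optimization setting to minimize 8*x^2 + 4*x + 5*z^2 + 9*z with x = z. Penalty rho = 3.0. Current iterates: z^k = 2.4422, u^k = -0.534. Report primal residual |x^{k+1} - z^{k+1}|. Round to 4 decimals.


ADMM iteration with rho = 3.0, z^k = 2.4422, u^k = -0.534
Step 1: x-update.
Minimize 8*x^2 + 4*x + (3.0/2)*(x - 2.4422 - 0.534)^2
FOC: (2*8 + 3.0)*x = -4 + 3.0*(2.4422 + 0.534)
x^{k+1} = 0.2594
Step 2: z-update.
Minimize 5*z^2 + 9*z + (3.0/2)*(0.2594 - z - 0.534)^2
FOC: (2*5 + 3.0)*z = -9 + 3.0*(0.2594 - 0.534)
z^{k+1} = -0.7557
Step 3: u-update.
u^{k+1} = -0.534 + 0.2594 + 0.7557 = 0.4811
Step 4: Primal residual = |0.2594 + 0.7557| = 1.0151


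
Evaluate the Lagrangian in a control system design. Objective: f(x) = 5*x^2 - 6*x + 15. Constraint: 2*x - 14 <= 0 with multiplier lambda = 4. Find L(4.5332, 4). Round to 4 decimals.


Step 1: Evaluate f(x).
f(4.5332) = 5*4.5332^2 - 6*4.5332 + 15 = 90.5503
Step 2: Evaluate g(x).
g(4.5332) = 2*4.5332 - 14 = -4.9336
Step 3: Compute Lagrangian.
L = 90.5503 + 4*-4.9336 = 70.8159


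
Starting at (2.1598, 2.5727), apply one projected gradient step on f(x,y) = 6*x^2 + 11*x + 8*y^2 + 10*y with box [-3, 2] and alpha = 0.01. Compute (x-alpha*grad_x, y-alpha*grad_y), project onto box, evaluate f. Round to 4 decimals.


Step 1: Compute gradient at (2.1598, 2.5727).
grad_x = 2*6*2.1598 + 11 = 36.9176
grad_y = 2*8*2.5727 + 10 = 51.1632
Step 2: Gradient step.
x_raw = 2.1598 - 0.01*36.9176 = 1.7906
y_raw = 2.5727 - 0.01*51.1632 = 2.0611
Step 3: Project onto [-3, 2].
x_proj = clip(1.7906) = 1.7906
y_proj = clip(2.0611) = 2.0
Step 4: Evaluate f.
f(1.7906, 2.0) = 90.9349


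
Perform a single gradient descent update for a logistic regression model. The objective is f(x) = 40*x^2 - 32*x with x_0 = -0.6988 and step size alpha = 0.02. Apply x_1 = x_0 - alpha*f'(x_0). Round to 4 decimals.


We compute the gradient at x_0 and apply the update.
f'(x) = 80*x - 32
f'(-0.6988) = 80*-0.6988 - 32 = -87.904
x_1 = -0.6988 - 0.02*-87.904 = 1.0593


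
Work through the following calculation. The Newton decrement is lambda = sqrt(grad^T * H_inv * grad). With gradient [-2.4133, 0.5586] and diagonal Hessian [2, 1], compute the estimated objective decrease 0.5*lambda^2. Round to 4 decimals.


Step 1: H is diagonal, so H^(-1) * g = [-1.2067, 0.5586].
Step 2: g^T H^(-1) g = sum_i g_i^2 / H_ii
  = (-2.4133)^2/2 + (0.5586)^2/1
  = 2.912 + 0.312 = 3.224
Step 3: Objective decrease = 0.5 * g^T H^(-1) g = 1.612


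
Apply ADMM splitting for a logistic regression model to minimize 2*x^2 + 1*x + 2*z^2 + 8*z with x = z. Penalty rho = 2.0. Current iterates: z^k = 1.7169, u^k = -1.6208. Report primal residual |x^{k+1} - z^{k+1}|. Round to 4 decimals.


ADMM iteration with rho = 2.0, z^k = 1.7169, u^k = -1.6208
Step 1: x-update.
Minimize 2*x^2 + 1*x + (2.0/2)*(x - 1.7169 - 1.6208)^2
FOC: (2*2 + 2.0)*x = -1 + 2.0*(1.7169 + 1.6208)
x^{k+1} = 0.9459
Step 2: z-update.
Minimize 2*z^2 + 8*z + (2.0/2)*(0.9459 - z - 1.6208)^2
FOC: (2*2 + 2.0)*z = -8 + 2.0*(0.9459 - 1.6208)
z^{k+1} = -1.5583
Step 3: u-update.
u^{k+1} = -1.6208 + 0.9459 + 1.5583 = 0.8834
Step 4: Primal residual = |0.9459 + 1.5583| = 2.5042


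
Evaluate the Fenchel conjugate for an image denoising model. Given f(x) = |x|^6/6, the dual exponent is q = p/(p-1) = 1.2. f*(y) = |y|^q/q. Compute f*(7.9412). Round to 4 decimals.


The conjugate exponent q satisfies 1/p + 1/q = 1.
p = 6, so q = 6/(6 - 1) = 1.2
|y|^q = 7.9412^1.2 = 12.0189
f*(7.9412) = 12.0189 / 1.2 = 10.0157


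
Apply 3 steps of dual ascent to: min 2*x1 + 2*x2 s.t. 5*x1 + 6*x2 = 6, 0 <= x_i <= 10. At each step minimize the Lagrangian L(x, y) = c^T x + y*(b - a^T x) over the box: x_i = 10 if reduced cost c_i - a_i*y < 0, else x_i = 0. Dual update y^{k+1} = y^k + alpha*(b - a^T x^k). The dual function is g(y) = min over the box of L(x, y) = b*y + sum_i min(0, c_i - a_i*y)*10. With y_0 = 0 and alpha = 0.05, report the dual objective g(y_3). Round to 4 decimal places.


Dual ascent for LP: min 2*x1 + 2*x2, 5*x1 + 6*x2 = 6, 0 <= x_i <= 10
Step 1: y^k = 0.0, reduced costs: (2.0, 2.0)
  x^k = (0.0, 0.0), subgradient = b - a^T x = 6.0
  y^{k+1} = 0.0 + 0.05*6.0 = 0.3
Step 2: y^k = 0.3, reduced costs: (0.5, 0.2)
  x^k = (0.0, 0.0), subgradient = b - a^T x = 6.0
  y^{k+1} = 0.3 + 0.05*6.0 = 0.6
Step 3: y^k = 0.6, reduced costs: (-1.0, -1.6)
  x^k = (10.0, 10.0), subgradient = b - a^T x = -104.0
  y^{k+1} = 0.6 + 0.05*-104.0 = -4.6
Dual objective at y_3 = -4.6: reduced costs (25.0, 29.6), box minimizer x = (0.0, 0.0)
g(y_3) = b*y + (c1 - a1*y)*x1 + (c2 - a2*y)*x2 = 6*(-4.6) + 25.0*0.0 + 29.6*0.0 = -27.6 + 0.0 + 0.0 = -27.6


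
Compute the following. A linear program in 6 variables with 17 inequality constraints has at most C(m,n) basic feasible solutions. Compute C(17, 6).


Each vertex corresponds to some choice of n active constraints out of m, so the number of vertices is at most C(m, n) = m! / (n!(m-n)!).
m = 17, n = 6
Numerator: 17 * 16 * 15 * 14 * 13 * 12
Denominator: 6! = 720
C(17, 6) = 12376


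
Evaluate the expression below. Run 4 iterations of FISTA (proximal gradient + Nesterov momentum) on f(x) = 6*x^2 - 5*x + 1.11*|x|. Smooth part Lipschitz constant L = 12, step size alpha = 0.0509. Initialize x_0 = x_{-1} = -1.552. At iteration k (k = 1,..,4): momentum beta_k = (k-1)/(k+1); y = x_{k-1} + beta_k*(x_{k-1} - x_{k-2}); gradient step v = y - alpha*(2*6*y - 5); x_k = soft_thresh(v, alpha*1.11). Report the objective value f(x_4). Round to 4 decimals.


FISTA on f(x) = 6*x^2 - 5*x + 1.11*|x|
L = 12, alpha = 0.0509
Iteration 1: beta = 0.0, y = -1.552 + 0.0*(-1.552 + 1.552) = -1.552
  grad(y) = -23.624, v = y - alpha*grad = -0.3495
  prox(v) = soft_thresh(-0.3495, 0.0565) = -0.293
Iteration 2: beta = 0.3333, y = -0.293 + 0.3333*(-0.293 + 1.552) = 0.1266
  grad(y) = -3.4806, v = y - alpha*grad = 0.3038
  prox(v) = soft_thresh(0.3038, 0.0565) = 0.2473
Iteration 3: beta = 0.5, y = 0.2473 + 0.5*(0.2473 + 0.293) = 0.5174
  grad(y) = 1.2093, v = y - alpha*grad = 0.4559
  prox(v) = soft_thresh(0.4559, 0.0565) = 0.3994
Iteration 4: beta = 0.6, y = 0.3994 + 0.6*(0.3994 - 0.2473) = 0.4907
  grad(y) = 0.8878, v = y - alpha*grad = 0.4455
  prox(v) = soft_thresh(0.4455, 0.0565) = 0.389
f(x_4) = 6*0.389^2 - 5*0.389 + 1.11*|0.389| = -0.6053


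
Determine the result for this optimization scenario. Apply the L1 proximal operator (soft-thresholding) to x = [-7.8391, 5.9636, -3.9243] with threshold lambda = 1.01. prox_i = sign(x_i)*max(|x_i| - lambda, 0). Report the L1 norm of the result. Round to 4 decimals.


Soft-thresholding with lambda = 1.01:
prox(-7.8391) = sign(-7.8391)*max(|-7.8391| - 1.01, 0) = -6.8291
prox(5.9636) = sign(5.9636)*max(|5.9636| - 1.01, 0) = 4.9536
prox(-3.9243) = sign(-3.9243)*max(|-3.9243| - 1.01, 0) = -2.9143
prox(x) = [-6.8291, 4.9536, -2.9143]
||prox(x)||_1 = 6.8291 + 4.9536 + 2.9143 = 14.697


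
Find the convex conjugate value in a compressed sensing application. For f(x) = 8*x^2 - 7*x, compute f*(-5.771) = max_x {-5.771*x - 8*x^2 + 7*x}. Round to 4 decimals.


f*(y) = sup_x {y*x - a*x^2 - b*x} = sup_x {(y-b)*x - a*x^2}
FOC: (y - b) - 2a*x = 0 => x* = (y - b)/(2a)
x* = (-5.771 + 7)/(2*8) = 0.0768
f*(-5.771) = (y-b)^2/(4a) = (-5.771 + 7)^2/(4*8)
= 1.5104/32 = 0.0472


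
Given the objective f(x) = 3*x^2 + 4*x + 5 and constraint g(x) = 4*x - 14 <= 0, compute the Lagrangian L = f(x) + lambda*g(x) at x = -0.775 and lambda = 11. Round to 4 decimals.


Step 1: Evaluate f(x).
f(-0.775) = 3*(-0.775)^2 + 4*(-0.775) + 5 = 3.7019
Step 2: Evaluate g(x).
g(-0.775) = 4*-0.775 - 14 = -17.1
Step 3: Compute Lagrangian.
L = 3.7019 + 11*-17.1 = -184.3981


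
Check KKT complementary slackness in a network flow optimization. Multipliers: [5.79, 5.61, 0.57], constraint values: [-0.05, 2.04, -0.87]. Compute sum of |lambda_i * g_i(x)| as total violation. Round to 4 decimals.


KKT complementary slackness check:
lambda_1 * g_1 = 5.79 * -0.05 = -0.2895
lambda_2 * g_2 = 5.61 * 2.04 = 11.4444
lambda_3 * g_3 = 0.57 * -0.87 = -0.4959
Total violation = 0.2895 + 11.4444 + 0.4959 = 12.2298


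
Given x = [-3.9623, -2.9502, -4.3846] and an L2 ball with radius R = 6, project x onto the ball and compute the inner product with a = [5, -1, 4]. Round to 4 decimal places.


Step 1: Compute ||x|| (intermediates to 6 decimals).
||x|| = sqrt((-3.9623)^2 + (-2.9502)^2 + (-4.3846)^2) = 6.605166
Step 2: Project.
Since ||x|| > R, scale = R/||x|| = 6/6.605166 = 0.90838, proj(x) = scale * x
proj(x) = [-3.599274, -2.679903, -3.982883]
Step 3: Dot product.
a^T * proj(x) = 5*(-3.599274) - 1*(-2.679903) + 4*(-3.982883) = -31.248


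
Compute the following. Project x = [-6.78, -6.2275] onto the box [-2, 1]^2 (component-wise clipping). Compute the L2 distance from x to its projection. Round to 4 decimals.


Project each component onto [-2, 1].
clip(-6.78) = -2.0, clip(-6.2275) = -2.0
Projection = [-2.0, -2.0]
Squared diffs: [22.8484, 17.8718]
Distance = sqrt(40.7202) = 6.3812


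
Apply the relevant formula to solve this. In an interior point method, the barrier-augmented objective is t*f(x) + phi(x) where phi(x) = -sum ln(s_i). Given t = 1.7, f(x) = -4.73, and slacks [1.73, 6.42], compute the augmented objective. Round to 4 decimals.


Step 1: Compute log-barrier.
ln values: [0.5481, 1.8594]
phi = -(0.5481 + 1.8594) = -2.4075
Step 2: Compute augmented objective.
t*f(x) = 1.7*-4.73 = -8.041
Total = -8.041 - 2.4075 = -10.4485


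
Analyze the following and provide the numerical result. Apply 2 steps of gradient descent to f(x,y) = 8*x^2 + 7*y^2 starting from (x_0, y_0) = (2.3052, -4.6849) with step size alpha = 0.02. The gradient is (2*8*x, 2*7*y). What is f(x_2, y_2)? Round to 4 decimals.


Gradient descent on f(x,y) = 8*x^2 + 7*y^2.
Starting point: (2.3052, -4.6849), alpha = 0.02
Step 1: grad_x = 2*8*2.3052 = 36.8832, grad_y = 2*7*-4.6849 = -65.5886
  x_1 = 2.3052 - 0.02*36.8832 = 1.5675
  y_1 = -4.6849 - 0.02*-65.5886 = -3.3731
Step 2: grad_x = 2*8*1.5675 = 25.0806, grad_y = 2*7*-3.3731 = -47.2238
  x_2 = 1.5675 - 0.02*25.0806 = 1.0659
  y_2 = -3.3731 - 0.02*-47.2238 = -2.4287
f(1.0659, -2.4287) = 8*1.0659^2 + 7*(-2.4287)^2 = 50.378


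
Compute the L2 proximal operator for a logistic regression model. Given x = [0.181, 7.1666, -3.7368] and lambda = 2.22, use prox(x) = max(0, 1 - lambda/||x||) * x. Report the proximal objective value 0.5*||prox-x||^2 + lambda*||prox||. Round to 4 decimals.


Step 1: Compute ||x||.
||x|| = 8.0843
Step 2: Compute scaling factor.
scale = max(0, 1 - 2.22/8.0843) = 0.7254
Step 3: prox(x) = [0.1313, 5.1986, -2.7107]
||prox(x)|| = 5.8643
Step 4: Proximal objective.
0.5*||prox-x||^2 = 2.4642
lambda*||prox|| = 13.0187
Total = 15.483


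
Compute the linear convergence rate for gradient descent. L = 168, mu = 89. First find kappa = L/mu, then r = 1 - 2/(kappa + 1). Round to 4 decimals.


Step 1: Compute the condition number.
kappa = L/mu = 168/89 = 1.8876
Step 2: Compute the convergence rate.
r = 1 - 2/(kappa + 1) = 1 - 2*mu/(L + mu) = (L - mu)/(L + mu) = 79/257 = 0.3074


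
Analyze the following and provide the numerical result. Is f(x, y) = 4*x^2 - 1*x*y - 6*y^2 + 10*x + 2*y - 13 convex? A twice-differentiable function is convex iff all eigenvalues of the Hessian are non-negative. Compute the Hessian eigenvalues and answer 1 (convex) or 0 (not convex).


The Hessian of f(x,y) = 4*x^2 - 1*x*y - 6*y^2 + 10*x + 2*y - 13 is:
H = [[8, -1], [-1, -12]]
Trace = 8 - 12 = -4
Determinant = 8*-12 - (-1)^2 = -97
Discriminant = (-4)^2 - 4*-97 = 404.0
Eigenvalues: lambda_1 = -12.0499, lambda_2 = 8.0499
The function is not convex.

0


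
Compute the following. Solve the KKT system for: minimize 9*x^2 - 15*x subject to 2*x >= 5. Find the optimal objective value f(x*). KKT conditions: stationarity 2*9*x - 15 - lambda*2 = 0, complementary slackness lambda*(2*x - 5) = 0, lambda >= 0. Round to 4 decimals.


Step 1: Try lambda = 0 (constraint inactive).
x_unc = 15/(2*9) = 0.8333
Check: 2*0.8333 = 1.6666 < 5 -- violated!
Step 2: Constraint must be active: 2*x = 5
x* = 5/2 = 2.5
lambda = (2*9*2.5 - 15)/2 = 15.0
Step 3: Compute optimal value.
f(x*) = 9*2.5^2 - 15*2.5 = 18.75


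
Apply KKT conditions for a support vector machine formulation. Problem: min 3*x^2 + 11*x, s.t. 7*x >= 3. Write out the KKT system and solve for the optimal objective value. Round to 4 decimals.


Step 1: Try lambda = 0 (constraint inactive).
x_unc = -11/(2*3) = -1.8333
Check: 7*-1.8333 = -12.8331 < 3 -- violated!
Step 2: Constraint must be active: 7*x = 3
x* = 3/7 = 0.4286 (rounded; the exact value 3/7 is used below)
lambda = (2*3*(3/7) + 11)/7 = 1.9388
Step 3: Compute optimal value.
f(x*) = 3*(3/7)^2 + 11*(3/7) = 5.2653


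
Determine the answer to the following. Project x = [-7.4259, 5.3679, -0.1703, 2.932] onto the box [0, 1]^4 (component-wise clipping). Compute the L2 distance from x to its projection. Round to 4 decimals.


Project each component onto [0, 1].
clip(-7.4259) = 0.0, clip(5.3679) = 1.0, clip(-0.1703) = 0.0, clip(2.932) = 1.0
Projection = [0.0, 1.0, 0.0, 1.0]
Squared diffs: [55.144, 19.0786, 0.029, 3.7326]
Distance = sqrt(77.9842) = 8.8309


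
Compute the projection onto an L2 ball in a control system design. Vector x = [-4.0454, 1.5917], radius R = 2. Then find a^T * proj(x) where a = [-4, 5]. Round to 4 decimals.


Step 1: Compute ||x|| (intermediates to 6 decimals).
||x|| = sqrt((-4.0454)^2 + 1.5917^2) = 4.347272
Step 2: Project.
Since ||x|| > R, scale = R/||x|| = 2/4.347272 = 0.460059, proj(x) = scale * x
proj(x) = [-1.861123, 0.732276]
Step 3: Dot product.
a^T * proj(x) = -4*(-1.861123) + 5*0.732276 = 11.1059


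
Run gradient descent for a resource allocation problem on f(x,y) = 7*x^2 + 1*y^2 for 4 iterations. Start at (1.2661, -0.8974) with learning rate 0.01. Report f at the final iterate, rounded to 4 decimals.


Gradient descent on f(x,y) = 7*x^2 + 1*y^2.
Starting point: (1.2661, -0.8974), alpha = 0.01
Step 1: grad_x = 2*7*1.2661 = 17.7254, grad_y = 2*1*-0.8974 = -1.7948
  x_1 = 1.2661 - 0.01*17.7254 = 1.0888
  y_1 = -0.8974 - 0.01*-1.7948 = -0.8795
Step 2: grad_x = 2*7*1.0888 = 15.2438, grad_y = 2*1*-0.8795 = -1.7589
  x_2 = 1.0888 - 0.01*15.2438 = 0.9364
  y_2 = -0.8795 - 0.01*-1.7589 = -0.8619
Step 3: grad_x = 2*7*0.9364 = 13.1097, grad_y = 2*1*-0.8619 = -1.7237
  x_3 = 0.9364 - 0.01*13.1097 = 0.8053
  y_3 = -0.8619 - 0.01*-1.7237 = -0.8446
Step 4: grad_x = 2*7*0.8053 = 11.2743, grad_y = 2*1*-0.8446 = -1.6893
  x_4 = 0.8053 - 0.01*11.2743 = 0.6926
  y_4 = -0.8446 - 0.01*-1.6893 = -0.8277
f(0.6926, -0.8277) = 7*0.6926^2 + 1*(-0.8277)^2 = 4.0427


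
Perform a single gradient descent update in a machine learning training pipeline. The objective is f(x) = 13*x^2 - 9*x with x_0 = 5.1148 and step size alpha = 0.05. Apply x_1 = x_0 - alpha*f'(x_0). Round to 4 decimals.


We compute the gradient at x_0 and apply the update.
f'(x) = 26*x - 9
f'(5.1148) = 26*5.1148 - 9 = 123.9848
x_1 = 5.1148 - 0.05*123.9848 = -1.0844


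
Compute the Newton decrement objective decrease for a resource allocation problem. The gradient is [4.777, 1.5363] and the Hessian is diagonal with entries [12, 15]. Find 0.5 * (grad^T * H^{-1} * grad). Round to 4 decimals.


Step 1: H is diagonal, so H^(-1) * g = [0.3981, 0.1024].
Step 2: g^T H^(-1) g = sum_i g_i^2 / H_ii
  = (4.777)^2/12 + (1.5363)^2/15
  = 1.9016 + 0.1573 = 2.059
Step 3: Objective decrease = 0.5 * g^T H^(-1) g = 1.0295


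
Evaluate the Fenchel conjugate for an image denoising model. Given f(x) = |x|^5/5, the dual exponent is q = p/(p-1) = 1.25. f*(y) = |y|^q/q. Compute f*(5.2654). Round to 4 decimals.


The conjugate exponent q satisfies 1/p + 1/q = 1.
p = 5, so q = 5/(5 - 1) = 1.25
|y|^q = 5.2654^1.25 = 7.9761
f*(5.2654) = 7.9761 / 1.25 = 6.3809


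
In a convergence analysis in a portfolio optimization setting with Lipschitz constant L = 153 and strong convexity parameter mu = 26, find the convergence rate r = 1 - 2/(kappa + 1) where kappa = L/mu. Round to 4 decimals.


Step 1: Compute the condition number.
kappa = L/mu = 153/26 = 5.8846
Step 2: Compute the convergence rate.
r = 1 - 2/(kappa + 1) = 1 - 2*mu/(L + mu) = (L - mu)/(L + mu) = 127/179 = 0.7095


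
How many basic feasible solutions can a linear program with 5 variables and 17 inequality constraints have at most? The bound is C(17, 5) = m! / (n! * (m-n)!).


Each vertex corresponds to some choice of n active constraints out of m, so the number of vertices is at most C(m, n) = m! / (n!(m-n)!).
m = 17, n = 5
Numerator: 17 * 16 * 15 * 14 * 13
Denominator: 5! = 120
C(17, 5) = 6188


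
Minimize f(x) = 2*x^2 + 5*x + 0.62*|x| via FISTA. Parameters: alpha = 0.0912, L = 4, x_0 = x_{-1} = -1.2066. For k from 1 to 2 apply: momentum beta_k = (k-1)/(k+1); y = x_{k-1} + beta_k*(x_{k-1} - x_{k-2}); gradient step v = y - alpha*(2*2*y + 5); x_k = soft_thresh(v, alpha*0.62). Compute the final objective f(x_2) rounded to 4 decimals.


FISTA on f(x) = 2*x^2 + 5*x + 0.62*|x|
L = 4, alpha = 0.0912
Iteration 1: beta = 0.0, y = -1.2066 + 0.0*(-1.2066 + 1.2066) = -1.2066
  grad(y) = 0.1736, v = y - alpha*grad = -1.2224
  prox(v) = soft_thresh(-1.2224, 0.0565) = -1.1659
Iteration 2: beta = 0.3333, y = -1.1659 + 0.3333*(-1.1659 + 1.2066) = -1.1523
  grad(y) = 0.3907, v = y - alpha*grad = -1.188
  prox(v) = soft_thresh(-1.188, 0.0565) = -1.1314
f(x_2) = 2*(-1.1314)^2 + 5*(-1.1314) + 0.62*|-1.1314| = -2.3954


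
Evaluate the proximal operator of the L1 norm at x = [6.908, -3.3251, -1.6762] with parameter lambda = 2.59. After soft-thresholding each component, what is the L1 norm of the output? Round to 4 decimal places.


Soft-thresholding with lambda = 2.59:
prox(6.908) = sign(6.908)*max(|6.908| - 2.59, 0) = 4.318
prox(-3.3251) = sign(-3.3251)*max(|-3.3251| - 2.59, 0) = -0.7351
prox(-1.6762) = sign(-1.6762)*max(|-1.6762| - 2.59, 0) = 0.0
prox(x) = [4.318, -0.7351, 0.0]
||prox(x)||_1 = 4.318 + 0.7351 + 0.0 = 5.0531


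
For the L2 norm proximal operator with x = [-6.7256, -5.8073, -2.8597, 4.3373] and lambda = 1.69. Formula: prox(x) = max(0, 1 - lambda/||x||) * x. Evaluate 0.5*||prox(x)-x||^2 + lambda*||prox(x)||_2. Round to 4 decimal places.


Step 1: Compute ||x||.
||x|| = 10.2931
Step 2: Compute scaling factor.
scale = max(0, 1 - 1.69/10.2931) = 0.8358
Step 3: prox(x) = [-5.6213, -4.8538, -2.3902, 3.6252]
||prox(x)|| = 8.6031
Step 4: Proximal objective.
0.5*||prox-x||^2 = 1.4281
lambda*||prox|| = 14.5392
Total = 15.9673


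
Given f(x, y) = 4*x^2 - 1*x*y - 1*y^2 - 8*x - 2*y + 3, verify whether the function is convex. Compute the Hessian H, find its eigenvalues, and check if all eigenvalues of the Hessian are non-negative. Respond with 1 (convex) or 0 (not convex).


The Hessian of f(x,y) = 4*x^2 - 1*x*y - 1*y^2 - 8*x - 2*y + 3 is:
H = [[8, -1], [-1, -2]]
Trace = 8 - 2 = 6
Determinant = 8*-2 - (-1)^2 = -17
Discriminant = (6)^2 - 4*-17 = 104.0
Eigenvalues: lambda_1 = -2.099, lambda_2 = 8.099
The function is not convex.

0


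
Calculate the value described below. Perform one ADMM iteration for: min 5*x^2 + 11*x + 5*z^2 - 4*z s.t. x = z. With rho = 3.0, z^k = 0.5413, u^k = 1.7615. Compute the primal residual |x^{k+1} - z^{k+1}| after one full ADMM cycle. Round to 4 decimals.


ADMM iteration with rho = 3.0, z^k = 0.5413, u^k = 1.7615
Step 1: x-update.
Minimize 5*x^2 + 11*x + (3.0/2)*(x - 0.5413 + 1.7615)^2
FOC: (2*5 + 3.0)*x = -11 + 3.0*(0.5413 - 1.7615)
x^{k+1} = -1.1277
Step 2: z-update.
Minimize 5*z^2 - 4*z + (3.0/2)*(-1.1277 - z + 1.7615)^2
FOC: (2*5 + 3.0)*z = 4 + 3.0*(-1.1277 + 1.7615)
z^{k+1} = 0.4539
Step 3: u-update.
u^{k+1} = 1.7615 - 1.1277 - 0.4539 = 0.1798
Step 4: Primal residual = |-1.1277 - 0.4539| = 1.5817


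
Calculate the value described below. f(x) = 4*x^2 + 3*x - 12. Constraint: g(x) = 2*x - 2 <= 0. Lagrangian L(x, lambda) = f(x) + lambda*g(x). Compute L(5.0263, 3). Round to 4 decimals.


Step 1: Evaluate f(x).
f(5.0263) = 4*5.0263^2 + 3*5.0263 - 12 = 104.1337
Step 2: Evaluate g(x).
g(5.0263) = 2*5.0263 - 2 = 8.0526
Step 3: Compute Lagrangian.
L = 104.1337 + 3*8.0526 = 128.2915


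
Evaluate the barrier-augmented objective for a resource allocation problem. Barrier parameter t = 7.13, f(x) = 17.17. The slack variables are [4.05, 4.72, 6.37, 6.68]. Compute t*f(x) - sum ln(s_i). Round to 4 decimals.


Step 1: Compute log-barrier.
ln values: [1.3987, 1.5518, 1.8516, 1.8991]
phi = -(1.3987 + 1.5518 + 1.8516 + 1.8991) = -6.7012
Step 2: Compute augmented objective.
t*f(x) = 7.13*17.17 = 122.4221
Total = 122.4221 - 6.7012 = 115.7209


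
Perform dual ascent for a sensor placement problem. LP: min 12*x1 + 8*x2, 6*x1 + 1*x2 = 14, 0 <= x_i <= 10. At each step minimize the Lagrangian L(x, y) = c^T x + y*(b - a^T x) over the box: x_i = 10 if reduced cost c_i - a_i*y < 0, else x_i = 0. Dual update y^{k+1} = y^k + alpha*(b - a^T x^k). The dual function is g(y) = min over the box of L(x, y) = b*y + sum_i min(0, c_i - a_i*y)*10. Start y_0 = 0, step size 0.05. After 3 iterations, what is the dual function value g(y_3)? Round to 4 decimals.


Dual ascent for LP: min 12*x1 + 8*x2, 6*x1 + 1*x2 = 14, 0 <= x_i <= 10
Step 1: y^k = 0.0, reduced costs: (12.0, 8.0)
  x^k = (0.0, 0.0), subgradient = b - a^T x = 14.0
  y^{k+1} = 0.0 + 0.05*14.0 = 0.7
Step 2: y^k = 0.7, reduced costs: (7.8, 7.3)
  x^k = (0.0, 0.0), subgradient = b - a^T x = 14.0
  y^{k+1} = 0.7 + 0.05*14.0 = 1.4
Step 3: y^k = 1.4, reduced costs: (3.6, 6.6)
  x^k = (0.0, 0.0), subgradient = b - a^T x = 14.0
  y^{k+1} = 1.4 + 0.05*14.0 = 2.1
Dual objective at y_3 = 2.1: reduced costs (-0.6, 5.9), box minimizer x = (10.0, 0.0)
g(y_3) = b*y + (c1 - a1*y)*x1 + (c2 - a2*y)*x2 = 14*2.1 + (-0.6)*10.0 + 5.9*0.0 = 29.4 - 6.0 + 0.0 = 23.4


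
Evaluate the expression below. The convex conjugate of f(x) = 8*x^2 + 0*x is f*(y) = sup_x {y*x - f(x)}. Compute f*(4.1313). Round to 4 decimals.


f*(y) = sup_x {y*x - a*x^2 - b*x} = sup_x {(y-b)*x - a*x^2}
FOC: (y - b) - 2a*x = 0 => x* = (y - b)/(2a)
x* = (4.1313 - 0)/(2*8) = 0.2582
f*(4.1313) = (y-b)^2/(4a) = (4.1313 - 0)^2/(4*8)
= 17.0676/32 = 0.5334


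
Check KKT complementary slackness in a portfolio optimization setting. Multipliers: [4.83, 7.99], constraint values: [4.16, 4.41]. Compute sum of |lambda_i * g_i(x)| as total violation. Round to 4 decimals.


KKT complementary slackness check:
lambda_1 * g_1 = 4.83 * 4.16 = 20.0928
lambda_2 * g_2 = 7.99 * 4.41 = 35.2359
Total violation = 20.0928 + 35.2359 = 55.3287


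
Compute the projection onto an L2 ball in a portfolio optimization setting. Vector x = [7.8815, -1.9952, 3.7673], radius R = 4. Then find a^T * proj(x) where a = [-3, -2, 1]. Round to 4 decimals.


Step 1: Compute ||x|| (intermediates to 6 decimals).
||x|| = sqrt(7.8815^2 + (-1.9952)^2 + 3.7673^2) = 8.960548
Step 2: Project.
Since ||x|| > R, scale = R/||x|| = 4/8.960548 = 0.446401, proj(x) = scale * x
proj(x) = [3.518309, -0.890659, 1.681726]
Step 3: Dot product.
a^T * proj(x) = -3*3.518309 - 2*(-0.890659) + 1*1.681726 = -7.0919


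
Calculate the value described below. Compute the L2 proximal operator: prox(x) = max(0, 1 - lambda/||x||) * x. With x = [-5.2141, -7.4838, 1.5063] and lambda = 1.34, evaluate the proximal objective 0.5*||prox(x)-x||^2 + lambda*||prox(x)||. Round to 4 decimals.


Step 1: Compute ||x||.
||x|| = 9.2446
Step 2: Compute scaling factor.
scale = max(0, 1 - 1.34/9.2446) = 0.8551
Step 3: prox(x) = [-4.4583, -6.399, 1.288]
||prox(x)|| = 7.9046
Step 4: Proximal objective.
0.5*||prox-x||^2 = 0.8978
lambda*||prox|| = 10.5922
Total = 11.49


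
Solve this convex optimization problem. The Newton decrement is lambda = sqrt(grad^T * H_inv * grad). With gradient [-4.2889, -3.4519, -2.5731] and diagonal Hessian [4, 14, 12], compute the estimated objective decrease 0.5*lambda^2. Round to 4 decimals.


Step 1: H is diagonal, so H^(-1) * g = [-1.0722, -0.2466, -0.2144].
Step 2: g^T H^(-1) g = sum_i g_i^2 / H_ii
  = (-4.2889)^2/4 + (-3.4519)^2/14 + (-2.5731)^2/12
  = 4.5987 + 0.8511 + 0.5517 = 6.0015
Step 3: Objective decrease = 0.5 * g^T H^(-1) g = 3.0008


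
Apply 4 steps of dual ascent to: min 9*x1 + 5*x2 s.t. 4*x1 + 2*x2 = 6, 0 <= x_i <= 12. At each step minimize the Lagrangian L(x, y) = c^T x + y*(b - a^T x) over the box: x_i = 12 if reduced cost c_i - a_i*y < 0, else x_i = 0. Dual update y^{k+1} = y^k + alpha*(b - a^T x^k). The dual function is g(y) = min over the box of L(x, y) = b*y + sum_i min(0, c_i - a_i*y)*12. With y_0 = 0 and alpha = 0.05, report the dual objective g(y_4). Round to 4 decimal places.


Dual ascent for LP: min 9*x1 + 5*x2, 4*x1 + 2*x2 = 6, 0 <= x_i <= 12
Step 1: y^k = 0.0, reduced costs: (9.0, 5.0)
  x^k = (0.0, 0.0), subgradient = b - a^T x = 6.0
  y^{k+1} = 0.0 + 0.05*6.0 = 0.3
Step 2: y^k = 0.3, reduced costs: (7.8, 4.4)
  x^k = (0.0, 0.0), subgradient = b - a^T x = 6.0
  y^{k+1} = 0.3 + 0.05*6.0 = 0.6
Step 3: y^k = 0.6, reduced costs: (6.6, 3.8)
  x^k = (0.0, 0.0), subgradient = b - a^T x = 6.0
  y^{k+1} = 0.6 + 0.05*6.0 = 0.9
Step 4: y^k = 0.9, reduced costs: (5.4, 3.2)
  x^k = (0.0, 0.0), subgradient = b - a^T x = 6.0
  y^{k+1} = 0.9 + 0.05*6.0 = 1.2
Dual objective at y_4 = 1.2: reduced costs (4.2, 2.6), box minimizer x = (0.0, 0.0)
g(y_4) = b*y + (c1 - a1*y)*x1 + (c2 - a2*y)*x2 = 6*1.2 + 4.2*0.0 + 2.6*0.0 = 7.2 + 0.0 + 0.0 = 7.2


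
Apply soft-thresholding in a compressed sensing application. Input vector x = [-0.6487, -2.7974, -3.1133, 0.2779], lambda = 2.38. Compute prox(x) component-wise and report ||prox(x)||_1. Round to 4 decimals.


Soft-thresholding with lambda = 2.38:
prox(-0.6487) = sign(-0.6487)*max(|-0.6487| - 2.38, 0) = 0.0
prox(-2.7974) = sign(-2.7974)*max(|-2.7974| - 2.38, 0) = -0.4174
prox(-3.1133) = sign(-3.1133)*max(|-3.1133| - 2.38, 0) = -0.7333
prox(0.2779) = sign(0.2779)*max(|0.2779| - 2.38, 0) = 0.0
prox(x) = [0.0, -0.4174, -0.7333, 0.0]
||prox(x)||_1 = 0.0 + 0.4174 + 0.7333 + 0.0 = 1.1507


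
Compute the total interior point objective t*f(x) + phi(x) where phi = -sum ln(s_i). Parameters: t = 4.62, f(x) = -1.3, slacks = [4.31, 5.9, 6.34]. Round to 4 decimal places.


Step 1: Compute log-barrier.
ln values: [1.4609, 1.775, 1.8469]
phi = -(1.4609 + 1.775 + 1.8469) = -5.0828
Step 2: Compute augmented objective.
t*f(x) = 4.62*-1.3 = -6.006
Total = -6.006 - 5.0828 = -11.0888


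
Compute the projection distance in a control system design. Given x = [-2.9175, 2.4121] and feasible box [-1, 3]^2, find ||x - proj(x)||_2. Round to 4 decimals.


Project each component onto [-1, 3].
clip(-2.9175) = -1.0, clip(2.4121) = 2.4121
Projection = [-1.0, 2.4121]
Squared diffs: [3.6768, 0.0]
Distance = sqrt(3.6768) = 1.9175


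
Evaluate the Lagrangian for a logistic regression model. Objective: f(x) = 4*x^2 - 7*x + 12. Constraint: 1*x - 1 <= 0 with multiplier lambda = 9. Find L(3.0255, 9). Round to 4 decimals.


Step 1: Evaluate f(x).
f(3.0255) = 4*3.0255^2 - 7*3.0255 + 12 = 27.4361
Step 2: Evaluate g(x).
g(3.0255) = 1*3.0255 - 1 = 2.0255
Step 3: Compute Lagrangian.
L = 27.4361 + 9*2.0255 = 45.6656


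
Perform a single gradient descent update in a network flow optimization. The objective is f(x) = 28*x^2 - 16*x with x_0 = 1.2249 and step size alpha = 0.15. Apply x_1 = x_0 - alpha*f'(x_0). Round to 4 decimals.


We compute the gradient at x_0 and apply the update.
f'(x) = 56*x - 16
f'(1.2249) = 56*1.2249 - 16 = 52.5944
x_1 = 1.2249 - 0.15*52.5944 = -6.6643


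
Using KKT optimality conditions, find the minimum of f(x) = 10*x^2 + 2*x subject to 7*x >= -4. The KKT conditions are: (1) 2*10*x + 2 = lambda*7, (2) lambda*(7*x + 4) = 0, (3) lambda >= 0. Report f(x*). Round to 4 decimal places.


Step 1: Try lambda = 0 (constraint inactive).
Stationarity: 2*10*x + 2 = 0
x* = -2/(2*10) = -0.1
Check constraint: 7*-0.1 = -0.7 >= -4 -- satisfied.
Step 2: Compute optimal value.
f(x*) = 10*(-0.1)^2 + 2*(-0.1) = -0.1


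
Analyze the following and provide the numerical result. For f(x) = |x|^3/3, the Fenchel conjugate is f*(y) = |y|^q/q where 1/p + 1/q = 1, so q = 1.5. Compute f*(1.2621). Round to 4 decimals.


The conjugate exponent q satisfies 1/p + 1/q = 1.
p = 3, so q = 3/(3 - 1) = 1.5
|y|^q = 1.2621^1.5 = 1.4179
f*(1.2621) = 1.4179 / 1.5 = 0.9453


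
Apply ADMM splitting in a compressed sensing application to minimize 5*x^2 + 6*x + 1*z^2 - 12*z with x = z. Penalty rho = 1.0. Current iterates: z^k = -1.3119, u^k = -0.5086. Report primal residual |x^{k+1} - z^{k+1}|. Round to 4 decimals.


ADMM iteration with rho = 1.0, z^k = -1.3119, u^k = -0.5086
Step 1: x-update.
Minimize 5*x^2 + 6*x + (1.0/2)*(x + 1.3119 - 0.5086)^2
FOC: (2*5 + 1.0)*x = -6 + 1.0*(-1.3119 + 0.5086)
x^{k+1} = -0.6185
Step 2: z-update.
Minimize 1*z^2 - 12*z + (1.0/2)*(-0.6185 - z - 0.5086)^2
FOC: (2*1 + 1.0)*z = 12 + 1.0*(-0.6185 - 0.5086)
z^{k+1} = 3.6243
Step 3: u-update.
u^{k+1} = -0.5086 - 0.6185 - 3.6243 = -4.7514
Step 4: Primal residual = |-0.6185 - 3.6243| = 4.2428


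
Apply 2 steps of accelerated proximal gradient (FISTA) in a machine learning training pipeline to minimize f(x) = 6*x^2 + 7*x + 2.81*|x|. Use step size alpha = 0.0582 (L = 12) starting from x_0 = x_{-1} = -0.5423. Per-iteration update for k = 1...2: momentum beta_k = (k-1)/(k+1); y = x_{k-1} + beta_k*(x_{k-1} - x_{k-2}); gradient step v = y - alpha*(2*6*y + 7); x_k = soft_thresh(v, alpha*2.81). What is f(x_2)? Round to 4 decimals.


FISTA on f(x) = 6*x^2 + 7*x + 2.81*|x|
L = 12, alpha = 0.0582
Iteration 1: beta = 0.0, y = -0.5423 + 0.0*(-0.5423 + 0.5423) = -0.5423
  grad(y) = 0.4924, v = y - alpha*grad = -0.571
  prox(v) = soft_thresh(-0.571, 0.1635) = -0.4074
Iteration 2: beta = 0.3333, y = -0.4074 + 0.3333*(-0.4074 + 0.5423) = -0.3625
  grad(y) = 2.6505, v = y - alpha*grad = -0.5167
  prox(v) = soft_thresh(-0.5167, 0.1635) = -0.3532
f(x_2) = 6*(-0.3532)^2 + 7*(-0.3532) + 2.81*|-0.3532| = -0.7314


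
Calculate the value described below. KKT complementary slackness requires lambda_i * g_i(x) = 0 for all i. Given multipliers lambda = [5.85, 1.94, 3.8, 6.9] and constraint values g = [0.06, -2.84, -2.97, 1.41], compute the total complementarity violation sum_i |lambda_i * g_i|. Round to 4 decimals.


KKT complementary slackness check:
lambda_1 * g_1 = 5.85 * 0.06 = 0.351
lambda_2 * g_2 = 1.94 * -2.84 = -5.5096
lambda_3 * g_3 = 3.8 * -2.97 = -11.286
lambda_4 * g_4 = 6.9 * 1.41 = 9.729
Total violation = 0.351 + 5.5096 + 11.286 + 9.729 = 26.8756


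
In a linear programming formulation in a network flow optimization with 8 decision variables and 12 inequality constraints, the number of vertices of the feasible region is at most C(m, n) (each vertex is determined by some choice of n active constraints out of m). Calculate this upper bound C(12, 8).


Each vertex corresponds to some choice of n active constraints out of m, so the number of vertices is at most C(m, n) = m! / (n!(m-n)!).
m = 12, n = 8
Numerator: 12 * 11 * 10 * 9 * 8 * 7 * 6 * 5
Denominator: 8! = 40320
C(12, 8) = 495


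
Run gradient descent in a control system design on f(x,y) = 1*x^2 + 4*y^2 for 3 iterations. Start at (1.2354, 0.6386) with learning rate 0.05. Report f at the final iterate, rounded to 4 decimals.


Gradient descent on f(x,y) = 1*x^2 + 4*y^2.
Starting point: (1.2354, 0.6386), alpha = 0.05
Step 1: grad_x = 2*1*1.2354 = 2.4708, grad_y = 2*4*0.6386 = 5.1088
  x_1 = 1.2354 - 0.05*2.4708 = 1.1119
  y_1 = 0.6386 - 0.05*5.1088 = 0.3832
Step 2: grad_x = 2*1*1.1119 = 2.2237, grad_y = 2*4*0.3832 = 3.0653
  x_2 = 1.1119 - 0.05*2.2237 = 1.0007
  y_2 = 0.3832 - 0.05*3.0653 = 0.2299
Step 3: grad_x = 2*1*1.0007 = 2.0013, grad_y = 2*4*0.2299 = 1.8392
  x_3 = 1.0007 - 0.05*2.0013 = 0.9006
  y_3 = 0.2299 - 0.05*1.8392 = 0.1379
f(0.9006, 0.1379) = 1*0.9006^2 + 4*0.1379^2 = 0.8872


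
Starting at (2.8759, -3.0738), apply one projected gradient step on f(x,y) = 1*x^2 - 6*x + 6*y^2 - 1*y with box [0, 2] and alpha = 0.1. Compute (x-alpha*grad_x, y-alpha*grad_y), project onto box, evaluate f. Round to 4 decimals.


Step 1: Compute gradient at (2.8759, -3.0738).
grad_x = 2*1*2.8759 - 6 = -0.2482
grad_y = 2*6*-3.0738 - 1 = -37.8856
Step 2: Gradient step.
x_raw = 2.8759 - 0.1*-0.2482 = 2.9007
y_raw = -3.0738 - 0.1*-37.8856 = 0.7148
Step 3: Project onto [0, 2].
x_proj = clip(2.9007) = 2.0
y_proj = clip(0.7148) = 0.7148
Step 4: Evaluate f.
f(2.0, 0.7148) = -5.6495


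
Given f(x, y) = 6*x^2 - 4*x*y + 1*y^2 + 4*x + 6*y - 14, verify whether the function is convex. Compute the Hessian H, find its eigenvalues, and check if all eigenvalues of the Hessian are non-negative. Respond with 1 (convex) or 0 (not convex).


The Hessian of f(x,y) = 6*x^2 - 4*x*y + 1*y^2 + 4*x + 6*y - 14 is:
H = [[12, -4], [-4, 2]]
Trace = 12 + 2 = 14
Determinant = 12*2 - (-4)^2 = 8
Discriminant = (14)^2 - 4*8 = 164.0
Eigenvalues: lambda_1 = 0.5969, lambda_2 = 13.4031
The function is convex.

1


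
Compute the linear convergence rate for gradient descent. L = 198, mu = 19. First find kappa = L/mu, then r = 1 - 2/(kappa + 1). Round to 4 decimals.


Step 1: Compute the condition number.
kappa = L/mu = 198/19 = 10.4211
Step 2: Compute the convergence rate.
r = 1 - 2/(kappa + 1) = 1 - 2*mu/(L + mu) = (L - mu)/(L + mu) = 179/217 = 0.8249


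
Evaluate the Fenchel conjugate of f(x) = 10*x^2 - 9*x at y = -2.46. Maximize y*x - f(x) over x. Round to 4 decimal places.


f*(y) = sup_x {y*x - a*x^2 - b*x} = sup_x {(y-b)*x - a*x^2}
FOC: (y - b) - 2a*x = 0 => x* = (y - b)/(2a)
x* = (-2.46 + 9)/(2*10) = 0.327
f*(-2.46) = (y-b)^2/(4a) = (-2.46 + 9)^2/(4*10)
= 42.7716/40 = 1.0693


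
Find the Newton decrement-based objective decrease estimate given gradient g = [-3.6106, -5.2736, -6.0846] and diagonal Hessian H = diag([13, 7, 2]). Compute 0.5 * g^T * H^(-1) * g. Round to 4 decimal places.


Step 1: H is diagonal, so H^(-1) * g = [-0.2777, -0.7534, -3.0423].
Step 2: g^T H^(-1) g = sum_i g_i^2 / H_ii
  = (-3.6106)^2/13 + (-5.2736)^2/7 + (-6.0846)^2/2
  = 1.0028 + 3.973 + 18.5112 = 23.487
Step 3: Objective decrease = 0.5 * g^T H^(-1) g = 11.7435


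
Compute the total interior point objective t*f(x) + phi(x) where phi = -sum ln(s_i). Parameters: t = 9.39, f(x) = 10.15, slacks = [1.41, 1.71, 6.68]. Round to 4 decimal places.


Step 1: Compute log-barrier.
ln values: [0.3436, 0.5365, 1.8991]
phi = -(0.3436 + 0.5365 + 1.8991) = -2.7792
Step 2: Compute augmented objective.
t*f(x) = 9.39*10.15 = 95.3085
Total = 95.3085 - 2.7792 = 92.5293


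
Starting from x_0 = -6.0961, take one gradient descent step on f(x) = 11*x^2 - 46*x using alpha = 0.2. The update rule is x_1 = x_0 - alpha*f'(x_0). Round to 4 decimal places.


We compute the gradient at x_0 and apply the update.
f'(x) = 22*x - 46
f'(-6.0961) = 22*-6.0961 - 46 = -180.1142
x_1 = -6.0961 - 0.2*-180.1142 = 29.9267


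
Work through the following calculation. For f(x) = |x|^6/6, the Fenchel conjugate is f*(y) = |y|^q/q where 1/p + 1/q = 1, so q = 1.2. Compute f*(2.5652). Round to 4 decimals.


The conjugate exponent q satisfies 1/p + 1/q = 1.
p = 6, so q = 6/(6 - 1) = 1.2
|y|^q = 2.5652^1.2 = 3.097
f*(2.5652) = 3.097 / 1.2 = 2.5809


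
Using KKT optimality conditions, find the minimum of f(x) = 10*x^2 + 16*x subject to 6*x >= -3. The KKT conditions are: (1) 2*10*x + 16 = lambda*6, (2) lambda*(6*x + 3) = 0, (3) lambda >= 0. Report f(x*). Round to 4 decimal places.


Step 1: Try lambda = 0 (constraint inactive).
x_unc = -16/(2*10) = -0.8
Check: 6*-0.8 = -4.8 < -3 -- violated!
Step 2: Constraint must be active: 6*x = -3
x* = -3/6 = -0.5
lambda = (2*10*(-0.5) + 16)/6 = 1.0
Step 3: Compute optimal value.
f(x*) = 10*(-0.5)^2 + 16*(-0.5) = -5.5


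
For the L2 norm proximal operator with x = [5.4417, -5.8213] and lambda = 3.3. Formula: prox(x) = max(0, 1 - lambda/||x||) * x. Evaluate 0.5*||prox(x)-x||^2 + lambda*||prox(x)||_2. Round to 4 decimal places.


Step 1: Compute ||x||.
||x|| = 7.9687
Step 2: Compute scaling factor.
scale = max(0, 1 - 3.3/7.9687) = 0.5859
Step 3: prox(x) = [3.1882, -3.4106]
||prox(x)|| = 4.6687
Step 4: Proximal objective.
0.5*||prox-x||^2 = 5.445
lambda*||prox|| = 15.4067
Total = 20.8516


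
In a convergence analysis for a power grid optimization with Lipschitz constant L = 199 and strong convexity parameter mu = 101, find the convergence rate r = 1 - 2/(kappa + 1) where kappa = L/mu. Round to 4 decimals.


Step 1: Compute the condition number.
kappa = L/mu = 199/101 = 1.9703
Step 2: Compute the convergence rate.
r = 1 - 2/(kappa + 1) = 1 - 2*mu/(L + mu) = (L - mu)/(L + mu) = 98/300 = 0.3267


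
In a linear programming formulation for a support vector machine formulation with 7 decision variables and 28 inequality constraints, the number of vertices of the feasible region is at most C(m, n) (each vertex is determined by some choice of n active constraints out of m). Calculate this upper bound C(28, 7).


Each vertex corresponds to some choice of n active constraints out of m, so the number of vertices is at most C(m, n) = m! / (n!(m-n)!).
m = 28, n = 7
Numerator: 28 * 27 * 26 * 25 * 24 * 23 * 22
Denominator: 7! = 5040
C(28, 7) = 1184040
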